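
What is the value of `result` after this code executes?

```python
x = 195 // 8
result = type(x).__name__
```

x is int; result = 'int'

'int'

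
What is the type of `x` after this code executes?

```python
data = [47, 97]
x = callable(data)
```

callable() returns bool

bool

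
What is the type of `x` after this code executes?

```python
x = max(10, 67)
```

max() of ints returns int

int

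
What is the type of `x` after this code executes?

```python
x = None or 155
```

'or' with None returns the other truthy value

int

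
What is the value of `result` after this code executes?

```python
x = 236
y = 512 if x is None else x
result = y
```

x = 236; y = 236; result = 236

236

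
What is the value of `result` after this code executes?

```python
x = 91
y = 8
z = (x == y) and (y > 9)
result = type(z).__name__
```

x is int; y is int; z is bool; result = 'bool'

'bool'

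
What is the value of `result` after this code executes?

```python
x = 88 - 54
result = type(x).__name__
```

x is int; result = 'int'

'int'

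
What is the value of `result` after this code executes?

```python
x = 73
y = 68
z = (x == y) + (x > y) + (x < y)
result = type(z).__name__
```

x is int; y is int; z is int; result = 'int'

'int'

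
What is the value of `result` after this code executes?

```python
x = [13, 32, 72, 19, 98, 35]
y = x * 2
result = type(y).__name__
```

x is list; y is list; result = 'list'

'list'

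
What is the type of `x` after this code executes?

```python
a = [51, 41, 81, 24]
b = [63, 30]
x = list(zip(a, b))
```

list(zip()) returns a list of tuples

list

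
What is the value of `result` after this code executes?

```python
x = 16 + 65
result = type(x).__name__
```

x is int; result = 'int'

'int'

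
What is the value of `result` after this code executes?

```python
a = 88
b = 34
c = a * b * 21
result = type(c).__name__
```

a is int; b is int; c is int; result = 'int'

'int'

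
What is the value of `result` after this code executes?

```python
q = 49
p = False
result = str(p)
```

q = 49; p = False; result = 'False'

'False'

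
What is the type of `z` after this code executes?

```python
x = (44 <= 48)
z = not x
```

'not' returns bool

bool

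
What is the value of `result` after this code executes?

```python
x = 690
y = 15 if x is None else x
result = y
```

x = 690; y = 690; result = 690

690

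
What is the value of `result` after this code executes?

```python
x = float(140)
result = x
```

x = 140.0; result = 140.0

140.0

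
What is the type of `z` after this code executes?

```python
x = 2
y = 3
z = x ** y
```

positive int ** positive int = int

int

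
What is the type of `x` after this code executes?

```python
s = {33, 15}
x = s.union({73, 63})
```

set.union() returns a new set

set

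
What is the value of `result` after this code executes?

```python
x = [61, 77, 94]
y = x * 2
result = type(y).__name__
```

x is list; y is list; result = 'list'

'list'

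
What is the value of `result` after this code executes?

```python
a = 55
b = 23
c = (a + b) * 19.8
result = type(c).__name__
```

a is int; b is int; c is float; result = 'float'

'float'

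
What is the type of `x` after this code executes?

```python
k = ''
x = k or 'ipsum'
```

'or' returns first truthy value (str)

str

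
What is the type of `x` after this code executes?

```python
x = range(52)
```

range() returns a range object

range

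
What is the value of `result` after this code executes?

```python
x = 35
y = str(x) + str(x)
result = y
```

x = 35; y = '3535'; result = '3535'

'3535'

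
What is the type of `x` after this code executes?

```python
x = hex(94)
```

hex() returns str representation

str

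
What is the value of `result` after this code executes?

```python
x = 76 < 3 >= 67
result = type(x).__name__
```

x is bool; result = 'bool'

'bool'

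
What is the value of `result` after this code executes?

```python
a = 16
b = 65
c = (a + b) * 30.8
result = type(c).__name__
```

a is int; b is int; c is float; result = 'float'

'float'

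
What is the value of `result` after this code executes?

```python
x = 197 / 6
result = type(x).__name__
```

x is float; result = 'float'

'float'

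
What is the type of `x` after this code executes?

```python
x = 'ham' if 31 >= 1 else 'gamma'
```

Both branches of conditional are str

str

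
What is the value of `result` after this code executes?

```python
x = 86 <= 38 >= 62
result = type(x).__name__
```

x is bool; result = 'bool'

'bool'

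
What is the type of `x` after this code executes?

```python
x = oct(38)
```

oct() returns str representation

str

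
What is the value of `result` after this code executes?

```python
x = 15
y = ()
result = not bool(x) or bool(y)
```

x = 15; y = (); result = False

False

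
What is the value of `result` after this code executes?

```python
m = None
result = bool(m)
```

m = None; result = False

False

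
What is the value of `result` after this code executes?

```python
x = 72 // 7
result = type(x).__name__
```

x is int; result = 'int'

'int'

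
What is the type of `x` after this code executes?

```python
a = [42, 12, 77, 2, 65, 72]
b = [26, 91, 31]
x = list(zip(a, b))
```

list(zip()) returns a list of tuples

list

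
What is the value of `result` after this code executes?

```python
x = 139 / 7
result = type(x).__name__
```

x is float; result = 'float'

'float'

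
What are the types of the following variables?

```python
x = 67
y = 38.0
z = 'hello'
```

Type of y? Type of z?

y is assigned a number with a decimal point, so it is a float; z is assigned a quoted string literal, so it is a str

float, str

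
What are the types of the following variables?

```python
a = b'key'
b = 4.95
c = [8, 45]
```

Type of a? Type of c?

a is assigned a bytes literal (b'...' prefix); c is assigned a list literal (square brackets)

bytes, list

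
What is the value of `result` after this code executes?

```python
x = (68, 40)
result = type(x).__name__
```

x is tuple; result = 'tuple'

'tuple'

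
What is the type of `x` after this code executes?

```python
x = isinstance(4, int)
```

isinstance() returns bool

bool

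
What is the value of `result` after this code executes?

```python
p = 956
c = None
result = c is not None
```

p = 956; c = None; result = False

False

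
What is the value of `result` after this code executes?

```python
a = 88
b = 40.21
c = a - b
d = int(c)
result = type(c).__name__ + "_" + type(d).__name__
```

a is int; b is float; c is float; d is int; result = 'float_int'

'float_int'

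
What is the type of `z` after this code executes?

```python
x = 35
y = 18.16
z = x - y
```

int - float = float

float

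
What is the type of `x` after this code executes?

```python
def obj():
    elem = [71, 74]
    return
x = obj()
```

Bare return returns None

NoneType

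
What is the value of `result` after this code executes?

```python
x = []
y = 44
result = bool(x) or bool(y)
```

x = []; y = 44; result = True

True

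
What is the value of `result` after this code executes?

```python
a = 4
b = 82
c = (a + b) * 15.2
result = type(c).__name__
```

a is int; b is int; c is float; result = 'float'

'float'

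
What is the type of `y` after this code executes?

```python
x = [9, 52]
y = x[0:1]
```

Slicing a list returns a list

list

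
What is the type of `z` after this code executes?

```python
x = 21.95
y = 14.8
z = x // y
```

float // float = float

float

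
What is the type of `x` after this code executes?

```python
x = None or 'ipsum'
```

'or' with None returns the other truthy value (str)

str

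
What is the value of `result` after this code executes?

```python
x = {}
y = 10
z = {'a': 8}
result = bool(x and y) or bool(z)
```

x = {}; y = 10; z = {'a': 8}; result = True

True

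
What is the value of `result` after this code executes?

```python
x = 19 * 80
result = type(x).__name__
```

x is int; result = 'int'

'int'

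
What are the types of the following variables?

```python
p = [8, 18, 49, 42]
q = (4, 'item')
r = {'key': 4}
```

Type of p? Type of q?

p is assigned a list literal (square brackets); q is assigned a tuple (parenthesized, comma-separated values)

list, tuple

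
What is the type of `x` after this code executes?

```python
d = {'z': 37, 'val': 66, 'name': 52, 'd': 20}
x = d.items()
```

dict.items() returns dict_items view

dict_items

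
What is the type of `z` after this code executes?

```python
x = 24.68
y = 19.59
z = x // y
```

float // float = float

float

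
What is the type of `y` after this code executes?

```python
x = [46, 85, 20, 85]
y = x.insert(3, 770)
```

list.insert() returns None

NoneType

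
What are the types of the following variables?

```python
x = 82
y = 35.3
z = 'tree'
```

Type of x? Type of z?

x is assigned a bare integer (no decimal point), so it is an int; z is assigned a quoted string literal, so it is a str

int, str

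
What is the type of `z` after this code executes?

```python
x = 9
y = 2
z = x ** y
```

positive int ** positive int = int

int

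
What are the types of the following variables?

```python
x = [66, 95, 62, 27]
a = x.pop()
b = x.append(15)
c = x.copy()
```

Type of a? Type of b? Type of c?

pop() returns element; append() returns None; copy() returns list

int, NoneType, list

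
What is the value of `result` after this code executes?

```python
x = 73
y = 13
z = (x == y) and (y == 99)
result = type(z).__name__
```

x is int; y is int; z is bool; result = 'bool'

'bool'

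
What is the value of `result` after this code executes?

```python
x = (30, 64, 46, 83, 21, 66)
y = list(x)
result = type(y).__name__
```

x is tuple; y is list; result = 'list'

'list'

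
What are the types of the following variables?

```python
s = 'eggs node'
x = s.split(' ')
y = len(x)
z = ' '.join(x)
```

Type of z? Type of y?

str.join() returns str; len() returns int

str, int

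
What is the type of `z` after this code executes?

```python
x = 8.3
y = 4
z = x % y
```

float % int = float

float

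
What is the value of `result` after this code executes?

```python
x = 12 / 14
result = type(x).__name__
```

x is float; result = 'float'

'float'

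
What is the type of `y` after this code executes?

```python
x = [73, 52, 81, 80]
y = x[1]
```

Indexing list[int] returns int

int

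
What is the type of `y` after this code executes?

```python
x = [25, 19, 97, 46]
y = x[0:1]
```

Slicing a list returns a list

list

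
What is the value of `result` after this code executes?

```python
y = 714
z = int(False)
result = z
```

y = 714; z = 0; result = 0

0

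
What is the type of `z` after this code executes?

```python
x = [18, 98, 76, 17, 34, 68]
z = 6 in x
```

'in' operator returns bool

bool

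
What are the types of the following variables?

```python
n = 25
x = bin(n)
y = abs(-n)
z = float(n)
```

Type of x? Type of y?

bin() returns str; abs() of int returns int

str, int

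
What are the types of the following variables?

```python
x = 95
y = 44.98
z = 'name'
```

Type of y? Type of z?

y is assigned a number with a decimal point, so it is a float; z is assigned a quoted string literal, so it is a str

float, str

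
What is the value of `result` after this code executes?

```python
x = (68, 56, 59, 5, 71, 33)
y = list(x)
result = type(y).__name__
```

x is tuple; y is list; result = 'list'

'list'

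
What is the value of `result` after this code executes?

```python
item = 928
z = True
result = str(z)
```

item = 928; z = True; result = 'True'

'True'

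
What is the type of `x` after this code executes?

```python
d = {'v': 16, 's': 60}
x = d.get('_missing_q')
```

dict.get() returns None when key not found

NoneType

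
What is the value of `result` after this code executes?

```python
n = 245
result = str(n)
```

n = 245; result = '245'

'245'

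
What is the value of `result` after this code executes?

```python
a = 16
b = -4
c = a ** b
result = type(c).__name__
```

a is int; b is int; c is float; result = 'float'

'float'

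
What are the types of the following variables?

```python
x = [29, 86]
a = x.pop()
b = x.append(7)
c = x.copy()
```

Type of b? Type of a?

append() returns None; pop() returns element

NoneType, int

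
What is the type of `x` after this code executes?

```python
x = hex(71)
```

hex() returns str representation

str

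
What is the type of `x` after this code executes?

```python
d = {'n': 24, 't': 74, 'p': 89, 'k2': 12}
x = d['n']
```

Accessing dict[str, int] with str key returns int

int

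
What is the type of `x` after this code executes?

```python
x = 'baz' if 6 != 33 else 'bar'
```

Both branches of conditional are str

str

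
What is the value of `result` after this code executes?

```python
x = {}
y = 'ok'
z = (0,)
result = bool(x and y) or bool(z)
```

x = {}; y = 'ok'; z = (0,); result = True

True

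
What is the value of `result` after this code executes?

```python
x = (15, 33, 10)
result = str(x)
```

x = (15, 33, 10); result = '(15, 33, 10)'

'(15, 33, 10)'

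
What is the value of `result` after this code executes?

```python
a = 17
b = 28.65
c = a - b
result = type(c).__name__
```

a is int; b is float; c is float; result = 'float'

'float'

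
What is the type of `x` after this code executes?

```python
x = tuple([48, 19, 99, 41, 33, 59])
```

tuple() constructor returns tuple

tuple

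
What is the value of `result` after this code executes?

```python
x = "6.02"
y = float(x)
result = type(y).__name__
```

x is str; y is float; result = 'float'

'float'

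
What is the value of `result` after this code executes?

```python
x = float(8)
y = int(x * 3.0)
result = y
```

x = 8.0; y = 24; result = 24

24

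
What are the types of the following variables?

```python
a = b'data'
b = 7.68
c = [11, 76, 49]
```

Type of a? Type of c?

a is assigned a bytes literal (b'...' prefix); c is assigned a list literal (square brackets)

bytes, list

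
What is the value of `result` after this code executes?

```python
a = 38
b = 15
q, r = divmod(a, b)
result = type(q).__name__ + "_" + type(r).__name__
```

a is int; b is int; q is int; r is int; result = 'int_int'

'int_int'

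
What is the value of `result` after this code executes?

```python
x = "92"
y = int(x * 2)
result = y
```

x = '92'; y = 9292; result = 9292

9292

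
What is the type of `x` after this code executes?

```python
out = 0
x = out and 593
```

'and' returns first falsy value (0 is int)

int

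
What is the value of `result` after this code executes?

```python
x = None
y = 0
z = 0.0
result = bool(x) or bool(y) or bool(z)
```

x = None; y = 0; z = 0.0; result = False

False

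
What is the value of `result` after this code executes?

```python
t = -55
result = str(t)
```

t = -55; result = '-55'

'-55'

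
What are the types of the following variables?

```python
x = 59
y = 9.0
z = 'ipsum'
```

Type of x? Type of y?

x is assigned a bare integer (no decimal point), so it is an int; y is assigned a number with a decimal point, so it is a float

int, float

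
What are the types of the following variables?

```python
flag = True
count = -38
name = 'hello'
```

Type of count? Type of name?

count is assigned a bare integer (no decimal point), so it is an int; name is assigned a quoted string literal, so it is a str

int, str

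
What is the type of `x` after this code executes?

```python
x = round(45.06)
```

round() with no decimal places returns int

int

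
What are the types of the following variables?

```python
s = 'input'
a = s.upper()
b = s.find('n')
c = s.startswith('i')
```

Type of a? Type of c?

upper() returns str; startswith() returns bool

str, bool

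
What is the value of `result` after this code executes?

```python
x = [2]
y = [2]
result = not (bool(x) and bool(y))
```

x = [2]; y = [2]; result = False

False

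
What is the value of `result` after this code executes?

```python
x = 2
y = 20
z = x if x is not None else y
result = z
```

x = 2; y = 20; z = 2; result = 2

2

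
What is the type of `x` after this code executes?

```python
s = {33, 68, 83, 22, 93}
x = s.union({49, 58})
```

set.union() returns a new set

set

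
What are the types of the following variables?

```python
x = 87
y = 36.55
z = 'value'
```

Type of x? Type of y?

x is assigned a bare integer (no decimal point), so it is an int; y is assigned a number with a decimal point, so it is a float

int, float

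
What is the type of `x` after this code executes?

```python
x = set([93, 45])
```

set() constructor returns set

set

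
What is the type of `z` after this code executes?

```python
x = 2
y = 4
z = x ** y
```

positive int ** positive int = int

int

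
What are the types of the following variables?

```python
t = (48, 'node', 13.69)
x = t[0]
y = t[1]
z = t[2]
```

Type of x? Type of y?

tuple[0] is int; tuple[1] is str

int, str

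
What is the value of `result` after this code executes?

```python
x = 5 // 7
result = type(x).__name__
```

x is int; result = 'int'

'int'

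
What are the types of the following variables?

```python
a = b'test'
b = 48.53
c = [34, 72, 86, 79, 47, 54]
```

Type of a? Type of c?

a is assigned a bytes literal (b'...' prefix); c is assigned a list literal (square brackets)

bytes, list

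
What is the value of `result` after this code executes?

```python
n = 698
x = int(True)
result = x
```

n = 698; x = 1; result = 1

1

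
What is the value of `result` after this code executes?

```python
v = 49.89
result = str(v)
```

v = 49.89; result = '49.89'

'49.89'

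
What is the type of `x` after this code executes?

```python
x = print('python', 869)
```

print() returns None

NoneType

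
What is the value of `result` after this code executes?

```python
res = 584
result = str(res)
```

res = 584; result = '584'

'584'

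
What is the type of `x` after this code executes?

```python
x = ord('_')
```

ord() returns int (code point)

int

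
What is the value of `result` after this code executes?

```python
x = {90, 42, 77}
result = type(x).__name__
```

x is set; result = 'set'

'set'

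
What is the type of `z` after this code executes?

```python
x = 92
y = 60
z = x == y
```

Equality comparison returns bool

bool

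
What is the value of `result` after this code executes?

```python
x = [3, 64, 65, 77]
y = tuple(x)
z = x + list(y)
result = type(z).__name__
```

x is list; y is tuple; z is list; result = 'list'

'list'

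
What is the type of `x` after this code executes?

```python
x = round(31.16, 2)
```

round() with decimal places returns float

float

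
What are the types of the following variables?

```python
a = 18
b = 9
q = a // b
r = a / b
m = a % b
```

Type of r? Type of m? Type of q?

/ returns float; % of ints returns int; // returns int

float, int, int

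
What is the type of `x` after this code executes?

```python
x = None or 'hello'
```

'or' with None returns the other truthy value (str)

str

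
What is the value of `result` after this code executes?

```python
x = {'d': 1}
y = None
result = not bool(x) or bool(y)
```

x = {'d': 1}; y = None; result = False

False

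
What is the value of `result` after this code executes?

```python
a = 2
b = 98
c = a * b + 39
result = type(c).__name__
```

a is int; b is int; c is int; result = 'int'

'int'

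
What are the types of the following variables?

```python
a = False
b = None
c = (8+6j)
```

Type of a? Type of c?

a is assigned the constant False, which has type bool; c is assigned (8+6j), an int plus an imaginary literal (j suffix), which evaluates to complex

bool, complex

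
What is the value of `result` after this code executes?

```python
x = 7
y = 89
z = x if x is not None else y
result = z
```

x = 7; y = 89; z = 7; result = 7

7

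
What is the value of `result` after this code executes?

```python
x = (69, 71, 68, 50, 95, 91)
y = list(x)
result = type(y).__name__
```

x is tuple; y is list; result = 'list'

'list'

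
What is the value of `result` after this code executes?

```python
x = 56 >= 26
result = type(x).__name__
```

x is bool; result = 'bool'

'bool'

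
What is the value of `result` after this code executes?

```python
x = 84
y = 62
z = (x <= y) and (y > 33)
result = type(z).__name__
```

x is int; y is int; z is bool; result = 'bool'

'bool'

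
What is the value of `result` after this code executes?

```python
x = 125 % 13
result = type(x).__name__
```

x is int; result = 'int'

'int'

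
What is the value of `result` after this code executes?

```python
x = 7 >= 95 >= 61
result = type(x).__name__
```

x is bool; result = 'bool'

'bool'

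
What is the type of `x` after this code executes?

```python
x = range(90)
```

range() returns a range object

range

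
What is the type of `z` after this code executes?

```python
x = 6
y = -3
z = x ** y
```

int ** negative = float

float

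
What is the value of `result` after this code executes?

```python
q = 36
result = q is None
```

q = 36; result = False

False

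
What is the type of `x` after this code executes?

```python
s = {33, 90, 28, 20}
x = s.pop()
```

Popping from set[int] returns int

int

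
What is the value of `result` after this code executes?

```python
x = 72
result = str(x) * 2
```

x = 72; result = '7272'

'7272'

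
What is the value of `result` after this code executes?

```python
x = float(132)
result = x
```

x = 132.0; result = 132.0

132.0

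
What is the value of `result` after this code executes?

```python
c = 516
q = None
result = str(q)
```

c = 516; q = None; result = 'None'

'None'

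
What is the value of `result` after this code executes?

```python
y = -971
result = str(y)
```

y = -971; result = '-971'

'-971'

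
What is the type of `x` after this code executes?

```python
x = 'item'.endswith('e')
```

str.endswith() returns bool

bool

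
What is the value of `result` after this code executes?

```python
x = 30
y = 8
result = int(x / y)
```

x = 30; y = 8; result = 3

3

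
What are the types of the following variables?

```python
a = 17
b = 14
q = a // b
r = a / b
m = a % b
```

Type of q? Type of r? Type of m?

// returns int; / returns float; % of ints returns int

int, float, int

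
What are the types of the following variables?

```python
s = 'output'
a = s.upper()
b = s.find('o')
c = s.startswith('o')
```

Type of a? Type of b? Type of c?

upper() returns str; find() returns int; startswith() returns bool

str, int, bool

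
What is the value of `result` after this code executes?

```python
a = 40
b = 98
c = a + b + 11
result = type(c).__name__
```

a is int; b is int; c is int; result = 'int'

'int'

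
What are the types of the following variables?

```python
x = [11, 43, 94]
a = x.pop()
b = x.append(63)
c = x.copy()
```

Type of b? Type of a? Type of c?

append() returns None; pop() returns element; copy() returns list

NoneType, int, list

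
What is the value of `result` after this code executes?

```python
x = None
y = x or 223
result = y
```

x = None; y = 223; result = 223

223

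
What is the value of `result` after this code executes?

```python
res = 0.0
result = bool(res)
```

res = 0.0; result = False

False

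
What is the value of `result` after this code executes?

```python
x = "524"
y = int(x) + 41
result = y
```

x = '524'; y = 565; result = 565

565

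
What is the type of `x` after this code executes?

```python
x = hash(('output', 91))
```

hash() returns int

int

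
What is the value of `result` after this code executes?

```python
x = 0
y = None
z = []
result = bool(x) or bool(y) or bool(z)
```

x = 0; y = None; z = []; result = False

False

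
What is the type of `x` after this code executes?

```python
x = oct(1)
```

oct() returns str representation

str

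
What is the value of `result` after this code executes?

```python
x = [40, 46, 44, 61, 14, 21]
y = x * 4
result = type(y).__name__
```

x is list; y is list; result = 'list'

'list'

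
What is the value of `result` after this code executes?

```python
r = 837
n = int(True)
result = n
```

r = 837; n = 1; result = 1

1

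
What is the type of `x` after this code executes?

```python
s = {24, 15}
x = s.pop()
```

Popping from set[int] returns int

int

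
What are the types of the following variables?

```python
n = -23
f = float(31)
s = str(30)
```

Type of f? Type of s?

f is assigned the result of calling float(), which returns a float; s is assigned the result of calling str(), which returns a str

float, str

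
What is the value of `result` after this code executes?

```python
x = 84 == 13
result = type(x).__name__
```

x is bool; result = 'bool'

'bool'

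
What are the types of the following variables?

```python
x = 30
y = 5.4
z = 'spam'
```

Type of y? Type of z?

y is assigned a number with a decimal point, so it is a float; z is assigned a quoted string literal, so it is a str

float, str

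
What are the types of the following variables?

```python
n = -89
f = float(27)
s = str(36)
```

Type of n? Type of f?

n is assigned a bare integer (no decimal point), so it is an int; f is assigned the result of calling float(), which returns a float

int, float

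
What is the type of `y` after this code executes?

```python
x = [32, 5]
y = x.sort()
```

list.sort() returns None (mutates in place)

NoneType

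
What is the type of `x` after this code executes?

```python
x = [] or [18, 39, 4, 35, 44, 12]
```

'or' returns first truthy value (list)

list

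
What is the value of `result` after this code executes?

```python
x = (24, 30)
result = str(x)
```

x = (24, 30); result = '(24, 30)'

'(24, 30)'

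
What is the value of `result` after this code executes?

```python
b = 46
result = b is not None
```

b = 46; result = True

True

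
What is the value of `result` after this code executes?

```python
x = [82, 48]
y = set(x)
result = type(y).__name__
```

x is list; y is set; result = 'set'

'set'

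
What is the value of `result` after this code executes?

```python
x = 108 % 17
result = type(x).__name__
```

x is int; result = 'int'

'int'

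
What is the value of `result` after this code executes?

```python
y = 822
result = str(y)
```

y = 822; result = '822'

'822'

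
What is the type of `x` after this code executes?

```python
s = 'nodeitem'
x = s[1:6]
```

Slicing a str returns str

str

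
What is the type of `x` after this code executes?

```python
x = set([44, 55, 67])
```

set() constructor returns set

set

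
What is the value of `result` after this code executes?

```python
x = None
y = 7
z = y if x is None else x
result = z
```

x = None; y = 7; z = 7; result = 7

7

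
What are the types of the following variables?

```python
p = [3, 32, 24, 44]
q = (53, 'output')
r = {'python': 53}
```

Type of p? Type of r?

p is assigned a list literal (square brackets); r is assigned a dict literal ({key: value})

list, dict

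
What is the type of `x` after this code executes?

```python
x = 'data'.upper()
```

str.upper() returns str

str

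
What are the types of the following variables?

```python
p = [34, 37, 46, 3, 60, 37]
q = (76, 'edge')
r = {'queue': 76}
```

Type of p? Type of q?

p is assigned a list literal (square brackets); q is assigned a tuple (parenthesized, comma-separated values)

list, tuple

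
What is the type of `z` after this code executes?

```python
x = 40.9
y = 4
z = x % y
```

float % int = float

float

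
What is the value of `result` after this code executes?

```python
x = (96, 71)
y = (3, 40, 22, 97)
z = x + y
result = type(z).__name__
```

x is tuple; y is tuple; z is tuple; result = 'tuple'

'tuple'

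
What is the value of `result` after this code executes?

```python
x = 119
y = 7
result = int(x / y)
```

x = 119; y = 7; result = 17

17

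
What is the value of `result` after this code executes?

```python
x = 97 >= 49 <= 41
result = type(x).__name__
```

x is bool; result = 'bool'

'bool'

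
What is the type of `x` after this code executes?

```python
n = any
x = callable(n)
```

callable() returns bool

bool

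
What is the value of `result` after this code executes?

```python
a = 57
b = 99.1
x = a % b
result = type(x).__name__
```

a is int; b is float; x is float; result = 'float'

'float'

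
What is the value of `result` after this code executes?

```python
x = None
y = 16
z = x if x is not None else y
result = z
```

x = None; y = 16; z = 16; result = 16

16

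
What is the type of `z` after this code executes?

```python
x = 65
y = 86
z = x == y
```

Equality comparison returns bool

bool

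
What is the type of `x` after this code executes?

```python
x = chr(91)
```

chr() returns str (single char)

str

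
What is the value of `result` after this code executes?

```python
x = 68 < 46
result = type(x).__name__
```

x is bool; result = 'bool'

'bool'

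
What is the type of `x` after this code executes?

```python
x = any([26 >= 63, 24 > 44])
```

any() returns bool

bool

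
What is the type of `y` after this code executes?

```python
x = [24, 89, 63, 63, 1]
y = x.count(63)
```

list.count() returns int

int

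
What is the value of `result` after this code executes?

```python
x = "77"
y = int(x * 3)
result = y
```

x = '77'; y = 777777; result = 777777

777777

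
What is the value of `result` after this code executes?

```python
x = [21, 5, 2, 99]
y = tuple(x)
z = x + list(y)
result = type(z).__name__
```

x is list; y is tuple; z is list; result = 'list'

'list'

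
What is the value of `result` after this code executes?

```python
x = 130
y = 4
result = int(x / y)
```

x = 130; y = 4; result = 32

32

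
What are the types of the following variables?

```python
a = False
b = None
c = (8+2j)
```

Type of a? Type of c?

a is assigned the constant False, which has type bool; c is assigned (8+2j), an int plus an imaginary literal (j suffix), which evaluates to complex

bool, complex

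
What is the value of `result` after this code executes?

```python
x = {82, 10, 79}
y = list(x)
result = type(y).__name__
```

x is set; y is list; result = 'list'

'list'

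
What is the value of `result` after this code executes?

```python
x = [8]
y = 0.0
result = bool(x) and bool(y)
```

x = [8]; y = 0.0; result = False

False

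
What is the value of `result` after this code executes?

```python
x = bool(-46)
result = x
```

x = True; result = True

True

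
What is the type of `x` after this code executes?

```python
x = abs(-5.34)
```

abs() of float returns float

float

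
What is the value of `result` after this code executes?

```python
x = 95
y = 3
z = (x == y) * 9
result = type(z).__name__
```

x is int; y is int; z is int; result = 'int'

'int'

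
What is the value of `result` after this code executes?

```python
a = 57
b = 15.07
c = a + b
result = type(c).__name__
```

a is int; b is float; c is float; result = 'float'

'float'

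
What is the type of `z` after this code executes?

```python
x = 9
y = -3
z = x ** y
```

int ** negative = float

float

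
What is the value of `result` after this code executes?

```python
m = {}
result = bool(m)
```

m = {}; result = False

False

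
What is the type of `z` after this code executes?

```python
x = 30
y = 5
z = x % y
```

int % int = int

int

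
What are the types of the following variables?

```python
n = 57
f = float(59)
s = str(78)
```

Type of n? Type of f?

n is assigned a bare integer (no decimal point), so it is an int; f is assigned the result of calling float(), which returns a float

int, float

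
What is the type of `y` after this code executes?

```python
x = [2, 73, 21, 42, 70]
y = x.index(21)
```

list.index() returns int

int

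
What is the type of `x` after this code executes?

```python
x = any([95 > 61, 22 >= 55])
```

any() returns bool

bool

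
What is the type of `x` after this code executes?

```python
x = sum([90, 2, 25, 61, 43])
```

sum() of ints returns int

int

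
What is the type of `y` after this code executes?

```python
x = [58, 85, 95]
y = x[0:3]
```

Slicing a list returns a list

list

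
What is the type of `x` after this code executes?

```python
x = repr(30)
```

repr() returns str

str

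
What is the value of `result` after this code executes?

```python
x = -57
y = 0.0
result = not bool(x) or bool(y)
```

x = -57; y = 0.0; result = False

False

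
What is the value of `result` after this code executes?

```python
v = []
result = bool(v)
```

v = []; result = False

False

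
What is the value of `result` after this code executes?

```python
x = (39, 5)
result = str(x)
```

x = (39, 5); result = '(39, 5)'

'(39, 5)'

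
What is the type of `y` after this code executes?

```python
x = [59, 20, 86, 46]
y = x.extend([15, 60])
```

list.extend() returns None

NoneType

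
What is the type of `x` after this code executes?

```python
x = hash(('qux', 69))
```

hash() returns int

int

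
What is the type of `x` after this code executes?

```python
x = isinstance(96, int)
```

isinstance() returns bool

bool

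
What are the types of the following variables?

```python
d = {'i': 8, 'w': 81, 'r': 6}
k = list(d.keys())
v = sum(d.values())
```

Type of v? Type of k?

sum of ints is int; list() converts to list

int, list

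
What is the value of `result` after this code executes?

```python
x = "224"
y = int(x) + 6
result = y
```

x = '224'; y = 230; result = 230

230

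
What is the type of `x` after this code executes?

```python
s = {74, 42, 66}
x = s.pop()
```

Popping from set[int] returns int

int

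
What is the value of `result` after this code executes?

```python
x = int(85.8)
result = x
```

x = 85; result = 85

85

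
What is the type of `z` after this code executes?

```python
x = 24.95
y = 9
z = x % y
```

float % int = float

float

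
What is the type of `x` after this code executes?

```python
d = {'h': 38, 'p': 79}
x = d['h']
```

Accessing dict[str, int] with str key returns int

int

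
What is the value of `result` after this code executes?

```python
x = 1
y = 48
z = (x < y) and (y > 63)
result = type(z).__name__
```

x is int; y is int; z is bool; result = 'bool'

'bool'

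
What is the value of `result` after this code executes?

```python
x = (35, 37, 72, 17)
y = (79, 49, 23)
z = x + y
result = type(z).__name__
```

x is tuple; y is tuple; z is tuple; result = 'tuple'

'tuple'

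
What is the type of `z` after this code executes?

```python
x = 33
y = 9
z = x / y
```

int / int = float

float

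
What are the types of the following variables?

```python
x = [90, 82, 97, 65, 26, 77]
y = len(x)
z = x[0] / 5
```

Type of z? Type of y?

int / int = float; len() returns int

float, int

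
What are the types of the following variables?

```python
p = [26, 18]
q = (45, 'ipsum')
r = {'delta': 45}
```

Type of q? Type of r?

q is assigned a tuple (parenthesized, comma-separated values); r is assigned a dict literal ({key: value})

tuple, dict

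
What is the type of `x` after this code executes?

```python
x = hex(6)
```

hex() returns str representation

str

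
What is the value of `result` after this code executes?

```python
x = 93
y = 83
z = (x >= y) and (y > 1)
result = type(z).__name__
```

x is int; y is int; z is bool; result = 'bool'

'bool'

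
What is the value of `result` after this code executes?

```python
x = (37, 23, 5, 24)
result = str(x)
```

x = (37, 23, 5, 24); result = '(37, 23, 5, 24)'

'(37, 23, 5, 24)'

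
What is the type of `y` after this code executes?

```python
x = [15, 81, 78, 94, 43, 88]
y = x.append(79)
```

list.append() returns None (mutates in place)

NoneType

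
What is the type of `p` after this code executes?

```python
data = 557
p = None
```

None has type NoneType

NoneType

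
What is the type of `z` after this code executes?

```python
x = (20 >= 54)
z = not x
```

'not' returns bool

bool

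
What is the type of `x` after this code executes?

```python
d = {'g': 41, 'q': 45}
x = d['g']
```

Accessing dict[str, int] with str key returns int

int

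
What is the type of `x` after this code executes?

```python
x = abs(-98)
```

abs() of int returns int

int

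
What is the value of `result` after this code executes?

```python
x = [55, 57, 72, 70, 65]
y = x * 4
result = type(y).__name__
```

x is list; y is list; result = 'list'

'list'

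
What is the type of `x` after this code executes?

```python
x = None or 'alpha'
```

'or' with None returns the other truthy value (str)

str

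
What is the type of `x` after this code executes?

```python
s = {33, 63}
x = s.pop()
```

Popping from set[int] returns int

int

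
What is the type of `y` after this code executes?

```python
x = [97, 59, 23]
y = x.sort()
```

list.sort() returns None (mutates in place)

NoneType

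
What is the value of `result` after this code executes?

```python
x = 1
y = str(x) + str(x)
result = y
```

x = 1; y = '11'; result = '11'

'11'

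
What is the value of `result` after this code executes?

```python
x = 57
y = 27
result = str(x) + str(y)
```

x = 57; y = 27; result = '5727'

'5727'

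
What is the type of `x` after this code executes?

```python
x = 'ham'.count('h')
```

str.count() returns int

int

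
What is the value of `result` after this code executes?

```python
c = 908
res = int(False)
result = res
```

c = 908; res = 0; result = 0

0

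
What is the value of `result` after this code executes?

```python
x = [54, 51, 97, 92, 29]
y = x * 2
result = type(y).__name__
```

x is list; y is list; result = 'list'

'list'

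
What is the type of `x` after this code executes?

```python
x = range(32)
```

range() returns a range object

range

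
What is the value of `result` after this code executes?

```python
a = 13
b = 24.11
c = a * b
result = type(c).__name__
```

a is int; b is float; c is float; result = 'float'

'float'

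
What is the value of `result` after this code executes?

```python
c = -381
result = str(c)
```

c = -381; result = '-381'

'-381'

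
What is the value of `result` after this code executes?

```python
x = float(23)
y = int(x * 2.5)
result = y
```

x = 23.0; y = 57; result = 57

57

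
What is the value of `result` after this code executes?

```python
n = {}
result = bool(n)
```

n = {}; result = False

False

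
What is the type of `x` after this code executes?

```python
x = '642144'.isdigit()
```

str.isdigit() returns bool

bool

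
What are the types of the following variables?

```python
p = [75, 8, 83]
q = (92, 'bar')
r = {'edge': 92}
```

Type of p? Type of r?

p is assigned a list literal (square brackets); r is assigned a dict literal ({key: value})

list, dict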